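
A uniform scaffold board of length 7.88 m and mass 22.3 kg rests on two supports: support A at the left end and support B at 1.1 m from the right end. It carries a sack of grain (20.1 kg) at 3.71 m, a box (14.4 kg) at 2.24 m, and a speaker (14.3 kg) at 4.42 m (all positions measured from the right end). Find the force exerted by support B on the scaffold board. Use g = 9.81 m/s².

Choose support A as the axis so its reaction then has zero moment arm.
Beam weight: 22.3 × 9.81 = 218.8 N down at 3.94 m → arm 3.94 m, τ = 218.8 × 3.94 = 862.1 N·m clockwise.
Sack of grain: 20.1 × 9.81 = 197.2 N down at 3.71 m → arm 4.17 m, τ = 197.2 × 4.17 = 822.3 N·m clockwise.
Box: 14.4 × 9.81 = 141.3 N down at 2.24 m → arm 5.64 m, τ = 141.3 × 5.64 = 796.9 N·m clockwise.
Speaker: 14.3 × 9.81 = 140.3 N down at 4.42 m → arm 3.46 m, τ = 140.3 × 3.46 = 485.4 N·m clockwise.
Net load moment about support A = 2967 N·m clockwise.
Reaction R at support B is upward at 1.1 m, arm 6.78 m → moment R × 6.78 counterclockwise.
Balancing moments: R × 6.78 = 2967, giving R = 438 N.

R_B ≈ 438 N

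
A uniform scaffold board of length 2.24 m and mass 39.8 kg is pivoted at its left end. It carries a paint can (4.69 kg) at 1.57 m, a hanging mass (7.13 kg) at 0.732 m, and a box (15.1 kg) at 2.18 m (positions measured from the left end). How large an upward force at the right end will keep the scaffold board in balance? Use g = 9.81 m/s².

F ≈ 394 N

Take moments about the left end.
Beam weight: 39.8 × 9.81 = 390.4 N down at 1.12 m → arm 1.12 m, τ = 390.4 × 1.12 = 437.2 N·m clockwise.
Paint can: 4.69 × 9.81 = 46.01 N down at 1.57 m → arm 1.57 m, τ = 46.01 × 1.57 = 72.24 N·m clockwise.
Hanging mass: 7.13 × 9.81 = 69.95 N down at 0.732 m → arm 0.732 m, τ = 69.95 × 0.732 = 51.2 N·m clockwise.
Box: 15.1 × 9.81 = 148.1 N down at 2.18 m → arm 2.18 m, τ = 148.1 × 2.18 = 322.9 N·m clockwise.
Net moment of the loads = 883.5 N·m clockwise.
The upward force F acts at the right end, arm 2.24 m, giving F × 2.24 counterclockwise.
Στ = 0 ⇒ F × 2.24 = 883.5 ⇒ F = 883.5 / 2.24 = 394 N.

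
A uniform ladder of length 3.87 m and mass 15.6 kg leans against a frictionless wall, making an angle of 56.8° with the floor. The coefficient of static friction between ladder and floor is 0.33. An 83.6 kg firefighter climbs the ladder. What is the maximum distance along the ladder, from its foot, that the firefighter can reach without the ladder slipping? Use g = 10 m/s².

d ≈ 1.95 m

Take moments about the foot of the ladder.
Ladder weight 15.6×10 = 156 N acts at 1.935 m along the ladder; its horizontal arm is 1.935·cos56.8° = 1.06 m → τ = 165.4 N·m clockwise.
Firefighter weight 83.6×10 = 836 N at distance d → arm d·cos56.8° → τ = 836·d·0.5476 clockwise.
Wall normal N at the top has arm L sinθ = 3.238 m counterclockwise, so Στ = 0 gives N·3.238 = 165.4 + 457.8·d.
ΣFy = 0 ⇒ N_floor = 992 N, so the maximum friction is μ_s·N_floor = 0.33×992 = 327.4 N. ΣFx = 0 ⇒ N_wall = f, so at the slipping point N = 327.4 N.
Substituting: 327.4×3.238 = 165.4 + 457.8·d ⇒ d = (1060 − 165.4) / 457.8 = 1.95 m.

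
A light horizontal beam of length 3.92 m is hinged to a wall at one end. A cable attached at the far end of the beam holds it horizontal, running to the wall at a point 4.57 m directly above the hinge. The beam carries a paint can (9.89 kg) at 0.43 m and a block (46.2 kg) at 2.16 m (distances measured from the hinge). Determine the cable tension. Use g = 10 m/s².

T ≈ 350 N

Choose the hinge as the axis so the unknown hinge reaction has zero arm there.
Paint can: 9.89 × 10 = 98.9 N down at 0.43 m → arm 0.43 m, τ = 98.9 × 0.43 = 42.53 N·m clockwise.
Block: 46.2 × 10 = 462 N down at 2.16 m → arm 2.16 m, τ = 462 × 2.16 = 997.9 N·m clockwise.
Total clockwise load moment = 1040 N·m.
The cable tension T acts at 3.92 m; only its component perpendicular to the beam, T sinθ, produces torque. sinθ = h/√(h²+d²) = 4.57/√(4.57²+3.92²) = 0.759.
Setting net torque to zero: T × 3.92 × 0.759 = 1040 → T = 1040 / 2.975 = 350 N.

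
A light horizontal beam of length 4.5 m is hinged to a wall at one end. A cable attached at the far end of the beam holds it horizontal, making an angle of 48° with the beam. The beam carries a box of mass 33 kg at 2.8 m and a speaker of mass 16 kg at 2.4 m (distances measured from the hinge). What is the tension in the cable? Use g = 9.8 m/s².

T ≈ 383 N

Choose the hinge as the axis so the unknown hinge reaction has zero arm there.
Box: 33 × 9.8 = 323.4 N down at 2.8 m → arm 2.8 m, τ = 323.4 × 2.8 = 905.5 N·m clockwise.
Speaker: 16 × 9.8 = 156.8 N down at 2.4 m → arm 2.4 m, τ = 156.8 × 2.4 = 376.3 N·m clockwise.
Total clockwise load moment = 1282 N·m.
The cable tension T acts at 4.5 m; only its component perpendicular to the beam, T sinθ, produces torque. sin 48° = 0.7431.
Balancing moments: T × 4.5 × 0.7431 = 1282, giving T = 1282 / 3.344 = 383 N.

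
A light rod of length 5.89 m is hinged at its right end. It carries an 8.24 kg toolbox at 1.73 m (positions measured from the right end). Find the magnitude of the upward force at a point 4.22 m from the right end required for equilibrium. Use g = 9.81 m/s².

F ≈ 33.1 N

Take moments about the right end.
Toolbox: 8.24 × 9.81 = 80.83 N down at 1.73 m → arm 1.73 m, τ = 80.83 × 1.73 = 139.8 N·m counterclockwise.
Net moment of the loads = 139.8 N·m counterclockwise.
The upward force F acts at a point 4.22 m from the right end, arm 4.22 m, giving F × 4.22 clockwise.
For rotational equilibrium, F × 4.22 = 139.8, so F = 139.8 / 4.22 = 33.1 N.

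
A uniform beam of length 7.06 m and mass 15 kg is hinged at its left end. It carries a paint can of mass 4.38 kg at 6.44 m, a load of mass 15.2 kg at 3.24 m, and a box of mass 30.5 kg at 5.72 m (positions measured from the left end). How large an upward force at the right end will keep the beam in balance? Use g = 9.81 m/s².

F ≈ 424 N

Take moments about the left end.
Beam weight: 15 × 9.81 = 147.2 N down at 3.53 m → arm 3.53 m, τ = 147.2 × 3.53 = 519.6 N·m clockwise.
Paint can: 4.38 × 9.81 = 42.97 N down at 6.44 m → arm 6.44 m, τ = 42.97 × 6.44 = 276.7 N·m clockwise.
Load: 15.2 × 9.81 = 149.1 N down at 3.24 m → arm 3.24 m, τ = 149.1 × 3.24 = 483.1 N·m clockwise.
Box: 30.5 × 9.81 = 299.2 N down at 5.72 m → arm 5.72 m, τ = 299.2 × 5.72 = 1711 N·m clockwise.
Net moment of the loads = 2990 N·m clockwise.
The upward force F acts at the right end, arm 7.06 m, giving F × 7.06 counterclockwise.
Balancing moments: F × 7.06 = 2990, giving F = 2990 / 7.06 = 424 N.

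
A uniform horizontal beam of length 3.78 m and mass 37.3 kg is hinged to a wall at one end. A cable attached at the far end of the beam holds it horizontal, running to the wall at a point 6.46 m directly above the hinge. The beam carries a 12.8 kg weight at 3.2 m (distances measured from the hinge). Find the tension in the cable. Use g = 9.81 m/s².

Choose the hinge as the axis so the unknown hinge reaction has zero arm there.
Beam weight: 37.3 × 9.81 = 365.9 N down at 1.89 m → arm 1.89 m, τ = 365.9 × 1.89 = 691.6 N·m clockwise.
Weight: 12.8 × 9.81 = 125.6 N down at 3.2 m → arm 3.2 m, τ = 125.6 × 3.2 = 401.9 N·m clockwise.
Total clockwise load moment = 1094 N·m.
The cable tension T acts at 3.78 m; only its component perpendicular to the beam, T sinθ, produces torque. sinθ = h/√(h²+d²) = 6.46/√(6.46²+3.78²) = 0.8631.
For rotational equilibrium, T × 3.78 × 0.8631 = 1094, so T = 1094 / 3.263 = 335 N.

T ≈ 335 N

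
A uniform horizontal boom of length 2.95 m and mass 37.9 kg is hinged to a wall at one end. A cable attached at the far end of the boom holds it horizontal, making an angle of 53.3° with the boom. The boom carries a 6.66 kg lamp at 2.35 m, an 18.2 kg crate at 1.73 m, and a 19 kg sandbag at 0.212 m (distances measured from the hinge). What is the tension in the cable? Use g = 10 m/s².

Sum moments about the hinge (the unknown hinge reaction has zero arm there).
Beam weight: 37.9 × 10 = 379 N down at 1.475 m → arm 1.475 m, τ = 379 × 1.475 = 559 N·m clockwise.
Lamp: 6.66 × 10 = 66.6 N down at 2.35 m → arm 2.35 m, τ = 66.6 × 2.35 = 156.5 N·m clockwise.
Crate: 18.2 × 10 = 182 N down at 1.73 m → arm 1.73 m, τ = 182 × 1.73 = 314.9 N·m clockwise.
Sandbag: 19 × 10 = 190 N down at 0.212 m → arm 0.212 m, τ = 190 × 0.212 = 40.28 N·m clockwise.
Total clockwise load moment = 1071 N·m.
The cable tension T acts at 2.95 m; only its component perpendicular to the boom, T sinθ, produces torque. sin 53.3° = 0.8018.
Balancing moments: T × 2.95 × 0.8018 = 1071, giving T = 1071 / 2.365 = 453 N.

T ≈ 453 N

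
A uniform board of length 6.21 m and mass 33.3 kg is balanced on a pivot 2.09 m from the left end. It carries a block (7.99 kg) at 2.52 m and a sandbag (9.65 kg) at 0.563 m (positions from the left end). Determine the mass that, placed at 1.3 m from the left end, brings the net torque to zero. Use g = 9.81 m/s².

m ≈ 28.5 kg

Take moments about the pivot (at 2.09 m from the left end).
Beam weight: 33.3 × 9.81 = 326.7 N down at 3.105 m → arm 1.015 m, τ = 326.7 × 1.015 = 331.6 N·m clockwise.
Block: 7.99 × 9.81 = 78.38 N down at 2.52 m → arm 0.43 m, τ = 78.38 × 0.43 = 33.7 N·m clockwise.
Sandbag: 9.65 × 9.81 = 94.67 N down at 0.563 m → arm 1.527 m, τ = 94.67 × 1.527 = 144.6 N·m counterclockwise.
Net moment of known loads = 220.7 N·m clockwise.
An unknown mass m at 1.3 m has arm 0.79 m; its moment is m·g·0.79 counterclockwise.
Balancing moments: m × 9.81 × 0.79 = 220.7, giving m = 220.7 / (9.81 × 0.79) = 28.5 kg.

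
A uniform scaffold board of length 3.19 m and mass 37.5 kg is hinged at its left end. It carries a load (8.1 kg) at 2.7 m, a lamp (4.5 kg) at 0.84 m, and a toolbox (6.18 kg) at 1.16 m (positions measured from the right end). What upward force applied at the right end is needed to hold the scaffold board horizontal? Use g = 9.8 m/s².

Taking torques about the left end:
Beam weight: 37.5 × 9.8 = 367.5 N down at 1.595 m → arm 1.595 m, τ = 367.5 × 1.595 = 586.2 N·m clockwise.
Load: 8.1 × 9.8 = 79.38 N down at 2.7 m → arm 0.49 m, τ = 79.38 × 0.49 = 38.9 N·m clockwise.
Lamp: 4.5 × 9.8 = 44.1 N down at 0.84 m → arm 2.35 m, τ = 44.1 × 2.35 = 103.6 N·m clockwise.
Toolbox: 6.18 × 9.8 = 60.56 N down at 1.16 m → arm 2.03 m, τ = 60.56 × 2.03 = 122.9 N·m clockwise.
Net moment of the loads = 851.6 N·m clockwise.
The upward force F acts at the right end, arm 3.19 m, giving F × 3.19 counterclockwise.
Balancing moments: F × 3.19 = 851.6, giving F = 851.6 / 3.19 = 267 N.

F ≈ 267 N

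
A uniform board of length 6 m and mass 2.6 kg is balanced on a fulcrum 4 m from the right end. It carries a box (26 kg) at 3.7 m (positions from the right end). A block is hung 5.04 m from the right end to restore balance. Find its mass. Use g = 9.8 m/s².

Sum moments about the fulcrum (at 4 m from the right end) (the support reaction has zero arm there).
Beam weight: 2.6 × 9.8 = 25.48 N down at 3 m → arm 1 m, τ = 25.48 × 1 = 25.48 N·m clockwise.
Box: 26 × 9.8 = 254.8 N down at 3.7 m → arm 0.3 m, τ = 254.8 × 0.3 = 76.44 N·m clockwise.
Net moment of known loads = 101.9 N·m clockwise.
An unknown mass m at 5.04 m has arm 1.04 m; its moment is m·g·1.04 counterclockwise.
Setting net torque to zero: m × 9.8 × 1.04 = 101.9 → m = 101.9 / (9.8 × 1.04) = 10 kg.

m ≈ 10 kg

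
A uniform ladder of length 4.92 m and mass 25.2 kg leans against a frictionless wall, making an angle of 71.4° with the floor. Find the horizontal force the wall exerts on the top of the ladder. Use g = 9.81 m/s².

Take moments about the foot of the ladder.
Ladder weight 25.2×9.81 = 247.2 N acts at 2.46 m along the ladder; its horizontal arm is 2.46·cos71.4° = 0.7846 m → τ = 194 N·m clockwise.
Wall normal N acts horizontally at the top; its moment arm is the height L sinθ = 4.92·sin71.4° = 4.663 m, counterclockwise.
Στ = 0 ⇒ N × 4.663 = 194 ⇒ N = 41.6 N.

N_wall ≈ 41.6 N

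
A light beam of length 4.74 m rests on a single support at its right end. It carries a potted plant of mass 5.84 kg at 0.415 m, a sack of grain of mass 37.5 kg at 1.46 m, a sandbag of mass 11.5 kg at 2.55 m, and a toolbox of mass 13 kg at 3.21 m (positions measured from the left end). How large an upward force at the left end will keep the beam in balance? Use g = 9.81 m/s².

About the right end:
Potted plant: 5.84 × 9.81 = 57.29 N down at 0.415 m → arm 4.325 m, τ = 57.29 × 4.325 = 247.8 N·m counterclockwise.
Sack of grain: 37.5 × 9.81 = 367.9 N down at 1.46 m → arm 3.28 m, τ = 367.9 × 3.28 = 1207 N·m counterclockwise.
Sandbag: 11.5 × 9.81 = 112.8 N down at 2.55 m → arm 2.19 m, τ = 112.8 × 2.19 = 247 N·m counterclockwise.
Toolbox: 13 × 9.81 = 127.5 N down at 3.21 m → arm 1.53 m, τ = 127.5 × 1.53 = 195.1 N·m counterclockwise.
Net moment of the loads = 1897 N·m counterclockwise.
The upward force F acts at the left end, arm 4.74 m, giving F × 4.74 clockwise.
Στ = 0 ⇒ F × 4.74 = 1897 ⇒ F = 1897 / 4.74 = 400 N.

F ≈ 400 N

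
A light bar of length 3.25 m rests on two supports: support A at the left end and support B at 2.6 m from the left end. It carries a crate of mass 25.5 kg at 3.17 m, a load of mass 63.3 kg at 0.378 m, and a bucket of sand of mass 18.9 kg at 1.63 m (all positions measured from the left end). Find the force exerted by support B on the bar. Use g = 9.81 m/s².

R_B ≈ 512 N

Taking torques about support A:
Crate: 25.5 × 9.81 = 250.2 N down at 3.17 m → arm 3.17 m, τ = 250.2 × 3.17 = 793.1 N·m clockwise.
Load: 63.3 × 9.81 = 621 N down at 0.378 m → arm 0.378 m, τ = 621 × 0.378 = 234.7 N·m clockwise.
Bucket of sand: 18.9 × 9.81 = 185.4 N down at 1.63 m → arm 1.63 m, τ = 185.4 × 1.63 = 302.2 N·m clockwise.
Net load moment about support A = 1330 N·m clockwise.
Reaction R at support B is upward at 2.6 m, arm 2.6 m → moment R × 2.6 counterclockwise.
Setting net torque to zero: R × 2.6 = 1330 → R = 512 N.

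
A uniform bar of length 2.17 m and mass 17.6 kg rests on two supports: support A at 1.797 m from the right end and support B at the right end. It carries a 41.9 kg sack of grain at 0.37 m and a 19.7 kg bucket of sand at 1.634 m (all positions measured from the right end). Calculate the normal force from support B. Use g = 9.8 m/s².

Choose support A as the axis so its reaction then has zero moment arm.
Beam weight: 17.6 × 9.8 = 172.5 N down at 1.085 m → arm 0.712 m, τ = 172.5 × 0.712 = 122.8 N·m clockwise.
Sack of grain: 41.9 × 9.8 = 410.6 N down at 0.37 m → arm 1.427 m, τ = 410.6 × 1.427 = 585.9 N·m clockwise.
Bucket of sand: 19.7 × 9.8 = 193.1 N down at 1.634 m → arm 0.163 m, τ = 193.1 × 0.163 = 31.48 N·m clockwise.
Net load moment about support A = 740.2 N·m clockwise.
Reaction R at support B is upward at 0 m, arm 1.797 m → moment R × 1.797 counterclockwise.
Setting net torque to zero: R × 1.797 = 740.2 → R = 412 N.

R_B ≈ 412 N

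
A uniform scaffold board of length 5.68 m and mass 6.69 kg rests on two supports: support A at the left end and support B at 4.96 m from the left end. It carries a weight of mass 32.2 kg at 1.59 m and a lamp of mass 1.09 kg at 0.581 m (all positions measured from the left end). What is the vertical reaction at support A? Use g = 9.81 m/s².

Taking torques about support B:
Beam weight: 6.69 × 9.81 = 65.63 N down at 2.84 m → arm 2.12 m, τ = 65.63 × 2.12 = 139.1 N·m counterclockwise.
Weight: 32.2 × 9.81 = 315.9 N down at 1.59 m → arm 3.37 m, τ = 315.9 × 3.37 = 1065 N·m counterclockwise.
Lamp: 1.09 × 9.81 = 10.69 N down at 0.581 m → arm 4.379 m, τ = 10.69 × 4.379 = 46.81 N·m counterclockwise.
Net load moment about support B = 1251 N·m counterclockwise.
Reaction R at support A is upward at 0 m, arm 4.96 m → moment R × 4.96 clockwise.
For rotational equilibrium, R × 4.96 = 1251, so R = 252 N.

R_A ≈ 252 N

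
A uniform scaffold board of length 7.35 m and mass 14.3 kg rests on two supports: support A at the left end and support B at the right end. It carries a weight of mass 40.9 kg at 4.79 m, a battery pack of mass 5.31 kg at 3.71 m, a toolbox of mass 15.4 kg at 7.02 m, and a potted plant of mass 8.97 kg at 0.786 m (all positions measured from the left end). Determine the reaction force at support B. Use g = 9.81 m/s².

About support A:
Beam weight: 14.3 × 9.81 = 140.3 N down at 3.675 m → arm 3.675 m, τ = 140.3 × 3.675 = 515.6 N·m clockwise.
Weight: 40.9 × 9.81 = 401.2 N down at 4.79 m → arm 4.79 m, τ = 401.2 × 4.79 = 1922 N·m clockwise.
Battery pack: 5.31 × 9.81 = 52.09 N down at 3.71 m → arm 3.71 m, τ = 52.09 × 3.71 = 193.3 N·m clockwise.
Toolbox: 15.4 × 9.81 = 151.1 N down at 7.02 m → arm 7.02 m, τ = 151.1 × 7.02 = 1061 N·m clockwise.
Potted plant: 8.97 × 9.81 = 88 N down at 0.786 m → arm 0.786 m, τ = 88 × 0.786 = 69.17 N·m clockwise.
Net load moment about support A = 3761 N·m clockwise.
Reaction R at support B is upward at 7.35 m, arm 7.35 m → moment R × 7.35 counterclockwise.
Setting net torque to zero: R × 7.35 = 3761 → R = 512 N.

R_B ≈ 512 N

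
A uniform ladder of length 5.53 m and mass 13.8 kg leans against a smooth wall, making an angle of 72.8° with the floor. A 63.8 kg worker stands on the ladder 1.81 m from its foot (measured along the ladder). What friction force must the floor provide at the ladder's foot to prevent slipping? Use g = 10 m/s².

f ≈ 86 N

Take moments about the foot of the ladder.
Ladder weight 13.8×10 = 138 N acts at 2.765 m along the ladder; its horizontal arm is 2.765·cos72.8° = 0.8176 m → τ = 112.8 N·m clockwise.
Worker: 63.8×10 = 638 N at 1.81 m → arm 0.5352 m → τ = 341.5 N·m clockwise.
Wall normal N acts horizontally at the top; its moment arm is the height L sinθ = 5.53·sin72.8° = 5.283 m, counterclockwise.
Setting net torque to zero: N × 5.283 = 454.3 → N = 86 N.
ΣFx = 0: friction at the foot balances the wall's push, so f = N_wall = 86 N.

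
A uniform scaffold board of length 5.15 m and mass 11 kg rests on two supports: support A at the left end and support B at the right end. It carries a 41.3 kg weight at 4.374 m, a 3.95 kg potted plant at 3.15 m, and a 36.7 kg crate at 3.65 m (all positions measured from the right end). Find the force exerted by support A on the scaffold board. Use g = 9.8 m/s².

Taking torques about support B:
Beam weight: 11 × 9.8 = 107.8 N down at 2.575 m → arm 2.575 m, τ = 107.8 × 2.575 = 277.6 N·m counterclockwise.
Weight: 41.3 × 9.8 = 404.7 N down at 4.374 m → arm 4.374 m, τ = 404.7 × 4.374 = 1770 N·m counterclockwise.
Potted plant: 3.95 × 9.8 = 38.71 N down at 3.15 m → arm 3.15 m, τ = 38.71 × 3.15 = 121.9 N·m counterclockwise.
Crate: 36.7 × 9.8 = 359.7 N down at 3.65 m → arm 3.65 m, τ = 359.7 × 3.65 = 1313 N·m counterclockwise.
Net load moment about support B = 3482 N·m counterclockwise.
Reaction R at support A is upward at 5.15 m, arm 5.15 m → moment R × 5.15 clockwise.
Setting net torque to zero: R × 5.15 = 3482 → R = 676 N.

R_A ≈ 676 N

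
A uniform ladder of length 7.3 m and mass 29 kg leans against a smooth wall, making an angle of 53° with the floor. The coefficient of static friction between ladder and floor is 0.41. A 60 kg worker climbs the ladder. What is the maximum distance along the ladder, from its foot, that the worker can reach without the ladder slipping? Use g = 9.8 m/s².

Taking torques about the foot of the ladder:
Ladder weight 29×9.8 = 284.2 N acts at 3.65 m along the ladder; its horizontal arm is 3.65·cos53° = 2.197 m → τ = 624.4 N·m clockwise.
Worker weight 60×9.8 = 588 N at distance d → arm d·cos53° → τ = 588·d·0.6018 clockwise.
Wall normal N at the top has arm L sinθ = 5.83 m counterclockwise, so Στ = 0 gives N·5.83 = 624.4 + 353.9·d.
ΣFy = 0 ⇒ N_floor = 872.2 N, so the maximum friction is μ_s·N_floor = 0.41×872.2 = 357.6 N. ΣFx = 0 ⇒ N_wall = f, so at the slipping point N = 357.6 N.
Substituting: 357.6×5.83 = 624.4 + 353.9·d ⇒ d = (2085 − 624.4) / 353.9 = 4.13 m.

d ≈ 4.13 m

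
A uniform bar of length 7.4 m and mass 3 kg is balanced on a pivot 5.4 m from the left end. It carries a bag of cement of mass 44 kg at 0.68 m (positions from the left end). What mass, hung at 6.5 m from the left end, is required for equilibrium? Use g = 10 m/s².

m ≈ 193 kg

Sum moments about the pivot (at 5.4 m from the left end) (the support reaction has zero arm there).
Beam weight: 3 × 10 = 30 N down at 3.7 m → arm 1.7 m, τ = 30 × 1.7 = 51 N·m counterclockwise.
Bag of cement: 44 × 10 = 440 N down at 0.68 m → arm 4.72 m, τ = 440 × 4.72 = 2077 N·m counterclockwise.
Net moment of known loads = 2128 N·m counterclockwise.
An unknown mass m at 6.5 m has arm 1.1 m; its moment is m·g·1.1 clockwise.
Setting net torque to zero: m × 10 × 1.1 = 2128 → m = 2128 / (10 × 1.1) = 193 kg.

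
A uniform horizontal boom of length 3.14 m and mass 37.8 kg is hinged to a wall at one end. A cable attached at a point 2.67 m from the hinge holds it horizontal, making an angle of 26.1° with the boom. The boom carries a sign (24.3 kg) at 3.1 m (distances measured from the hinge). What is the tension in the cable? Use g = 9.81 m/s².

Taking torques about the hinge:
Beam weight: 37.8 × 9.81 = 370.8 N down at 1.57 m → arm 1.57 m, τ = 370.8 × 1.57 = 582.2 N·m clockwise.
Sign: 24.3 × 9.81 = 238.4 N down at 3.1 m → arm 3.1 m, τ = 238.4 × 3.1 = 739 N·m clockwise.
Total clockwise load moment = 1321 N·m.
The cable tension T acts at 2.67 m; only its component perpendicular to the boom, T sinθ, produces torque. sin 26.1° = 0.4399.
Balancing moments: T × 2.67 × 0.4399 = 1321, giving T = 1321 / 1.175 = 1120 N.

T ≈ 1120 N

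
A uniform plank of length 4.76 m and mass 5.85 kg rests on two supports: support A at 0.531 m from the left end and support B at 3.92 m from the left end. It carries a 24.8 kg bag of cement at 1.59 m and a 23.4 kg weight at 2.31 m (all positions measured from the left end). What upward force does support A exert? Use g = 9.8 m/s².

R_A ≈ 302 N

About support B:
Beam weight: 5.85 × 9.8 = 57.33 N down at 2.38 m → arm 1.54 m, τ = 57.33 × 1.54 = 88.29 N·m counterclockwise.
Bag of cement: 24.8 × 9.8 = 243 N down at 1.59 m → arm 2.33 m, τ = 243 × 2.33 = 566.2 N·m counterclockwise.
Weight: 23.4 × 9.8 = 229.3 N down at 2.31 m → arm 1.61 m, τ = 229.3 × 1.61 = 369.2 N·m counterclockwise.
Net load moment about support B = 1024 N·m counterclockwise.
Reaction R at support A is upward at 0.531 m, arm 3.389 m → moment R × 3.389 clockwise.
For rotational equilibrium, R × 3.389 = 1024, so R = 302 N.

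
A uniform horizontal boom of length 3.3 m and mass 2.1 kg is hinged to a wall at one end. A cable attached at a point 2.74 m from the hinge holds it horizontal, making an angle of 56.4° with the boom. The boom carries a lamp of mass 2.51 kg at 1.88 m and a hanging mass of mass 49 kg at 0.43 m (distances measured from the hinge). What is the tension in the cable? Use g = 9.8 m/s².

T ≈ 126 N

Take moments about the hinge.
Beam weight: 2.1 × 9.8 = 20.58 N down at 1.65 m → arm 1.65 m, τ = 20.58 × 1.65 = 33.96 N·m clockwise.
Lamp: 2.51 × 9.8 = 24.6 N down at 1.88 m → arm 1.88 m, τ = 24.6 × 1.88 = 46.25 N·m clockwise.
Hanging mass: 49 × 9.8 = 480.2 N down at 0.43 m → arm 0.43 m, τ = 480.2 × 0.43 = 206.5 N·m clockwise.
Total clockwise load moment = 286.7 N·m.
The cable tension T acts at 2.74 m; only its component perpendicular to the boom, T sinθ, produces torque. sin 56.4° = 0.8329.
For rotational equilibrium, T × 2.74 × 0.8329 = 286.7, so T = 286.7 / 2.282 = 126 N.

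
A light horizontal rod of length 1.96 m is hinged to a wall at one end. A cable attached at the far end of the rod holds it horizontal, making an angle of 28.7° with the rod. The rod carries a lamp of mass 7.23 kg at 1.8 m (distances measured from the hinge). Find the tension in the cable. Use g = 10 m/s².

Choose the hinge as the axis so the unknown hinge reaction has zero arm there.
Lamp: 7.23 × 10 = 72.3 N down at 1.8 m → arm 1.8 m, τ = 72.3 × 1.8 = 130.1 N·m clockwise.
Total clockwise load moment = 130.1 N·m.
The cable tension T acts at 1.96 m; only its component perpendicular to the rod, T sinθ, produces torque. sin 28.7° = 0.4802.
Στ = 0 ⇒ T × 1.96 × 0.4802 = 130.1 ⇒ T = 130.1 / 0.9412 = 138 N.

T ≈ 138 N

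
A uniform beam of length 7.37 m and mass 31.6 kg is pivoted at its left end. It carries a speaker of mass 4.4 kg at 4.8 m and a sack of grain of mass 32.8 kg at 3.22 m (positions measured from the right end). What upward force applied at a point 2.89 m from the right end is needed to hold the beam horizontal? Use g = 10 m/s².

F ≈ 589 N

About the left end:
Beam weight: 31.6 × 10 = 316 N down at 3.685 m → arm 3.685 m, τ = 316 × 3.685 = 1164 N·m clockwise.
Speaker: 4.4 × 10 = 44 N down at 4.8 m → arm 2.57 m, τ = 44 × 2.57 = 113.1 N·m clockwise.
Sack of grain: 32.8 × 10 = 328 N down at 3.22 m → arm 4.15 m, τ = 328 × 4.15 = 1361 N·m clockwise.
Net moment of the loads = 2638 N·m clockwise.
The upward force F acts at a point 2.89 m from the right end, arm 4.48 m, giving F × 4.48 counterclockwise.
Στ = 0 ⇒ F × 4.48 = 2638 ⇒ F = 2638 / 4.48 = 589 N.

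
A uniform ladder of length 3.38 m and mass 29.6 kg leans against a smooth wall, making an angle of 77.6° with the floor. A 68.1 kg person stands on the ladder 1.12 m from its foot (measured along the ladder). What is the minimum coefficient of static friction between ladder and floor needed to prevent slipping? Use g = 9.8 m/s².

μ_min ≈ 0.0841

Taking torques about the foot of the ladder:
Ladder weight 29.6×9.8 = 290.1 N acts at 1.69 m along the ladder; its horizontal arm is 1.69·cos77.6° = 0.3629 m → τ = 105.3 N·m clockwise.
Person: 68.1×9.8 = 667.4 N at 1.12 m → arm 0.2405 m → τ = 160.5 N·m clockwise.
Wall normal N acts horizontally at the top; its moment arm is the height L sinθ = 3.38·sin77.6° = 3.301 m, counterclockwise.
For rotational equilibrium, N × 3.301 = 265.8, so N = 80.52 N.
ΣFx = 0 ⇒ f = N_wall = 80.52 N. ΣFy = 0 ⇒ N_floor = 957.5 N.
μ_min = f / N_floor = 80.52 / 957.5 = 0.0841.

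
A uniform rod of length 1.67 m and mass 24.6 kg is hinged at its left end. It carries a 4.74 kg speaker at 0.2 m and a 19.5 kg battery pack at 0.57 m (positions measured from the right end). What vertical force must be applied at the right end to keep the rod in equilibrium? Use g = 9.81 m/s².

Sum moments about the left end (the unknown pivot reaction has zero arm there).
Beam weight: 24.6 × 9.81 = 241.3 N down at 0.835 m → arm 0.835 m, τ = 241.3 × 0.835 = 201.5 N·m clockwise.
Speaker: 4.74 × 9.81 = 46.5 N down at 0.2 m → arm 1.47 m, τ = 46.5 × 1.47 = 68.36 N·m clockwise.
Battery pack: 19.5 × 9.81 = 191.3 N down at 0.57 m → arm 1.1 m, τ = 191.3 × 1.1 = 210.4 N·m clockwise.
Net moment of the loads = 480.3 N·m clockwise.
The upward force F acts at the right end, arm 1.67 m, giving F × 1.67 counterclockwise.
Setting net torque to zero: F × 1.67 = 480.3 → F = 480.3 / 1.67 = 288 N.

F ≈ 288 N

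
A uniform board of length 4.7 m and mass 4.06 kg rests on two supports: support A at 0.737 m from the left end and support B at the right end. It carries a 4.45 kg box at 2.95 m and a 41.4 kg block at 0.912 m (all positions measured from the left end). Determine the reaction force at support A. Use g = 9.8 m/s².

R_A ≈ 431 N

Take moments about support B.
Beam weight: 4.06 × 9.8 = 39.79 N down at 2.35 m → arm 2.35 m, τ = 39.79 × 2.35 = 93.51 N·m counterclockwise.
Box: 4.45 × 9.8 = 43.61 N down at 2.95 m → arm 1.75 m, τ = 43.61 × 1.75 = 76.32 N·m counterclockwise.
Block: 41.4 × 9.8 = 405.7 N down at 0.912 m → arm 3.788 m, τ = 405.7 × 3.788 = 1537 N·m counterclockwise.
Net load moment about support B = 1707 N·m counterclockwise.
Reaction R at support A is upward at 0.737 m, arm 3.963 m → moment R × 3.963 clockwise.
Balancing moments: R × 3.963 = 1707, giving R = 431 N.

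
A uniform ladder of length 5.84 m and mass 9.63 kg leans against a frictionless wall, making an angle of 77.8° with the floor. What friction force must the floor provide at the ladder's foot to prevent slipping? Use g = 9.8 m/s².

f ≈ 10.2 N

Taking torques about the foot of the ladder:
Ladder weight 9.63×9.8 = 94.37 N acts at 2.92 m along the ladder; its horizontal arm is 2.92·cos77.8° = 0.6171 m → τ = 58.24 N·m clockwise.
Wall normal N acts horizontally at the top; its moment arm is the height L sinθ = 5.84·sin77.8° = 5.708 m, counterclockwise.
For rotational equilibrium, N × 5.708 = 58.24, so N = 10.2 N.
ΣFx = 0: friction at the foot balances the wall's push, so f = N_wall = 10.2 N.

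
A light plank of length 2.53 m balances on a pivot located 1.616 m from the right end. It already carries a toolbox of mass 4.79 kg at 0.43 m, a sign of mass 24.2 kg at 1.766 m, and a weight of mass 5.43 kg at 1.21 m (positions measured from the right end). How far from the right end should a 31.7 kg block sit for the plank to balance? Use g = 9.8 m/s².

x ≈ 1.75 m from the right end

About the pivot (at 1.616 m from the right end):
Toolbox: 4.79 × 9.8 = 46.94 N down at 0.43 m → arm 1.186 m, τ = 46.94 × 1.186 = 55.67 N·m clockwise.
Sign: 24.2 × 9.8 = 237.2 N down at 1.766 m → arm 0.15 m, τ = 237.2 × 0.15 = 35.58 N·m counterclockwise.
Weight: 5.43 × 9.8 = 53.21 N down at 1.21 m → arm 0.406 m, τ = 53.21 × 0.406 = 21.6 N·m clockwise.
Net moment of existing loads = 41.69 N·m clockwise.
The block weighs 31.7 × 9.8 = 310.7 N and must supply an equal counterclockwise moment, so its lever arm about the pivot is 41.69 / 310.7 = 0.134 m.
That puts it at 1.616 + 0.134 = 1.75 m from the right end.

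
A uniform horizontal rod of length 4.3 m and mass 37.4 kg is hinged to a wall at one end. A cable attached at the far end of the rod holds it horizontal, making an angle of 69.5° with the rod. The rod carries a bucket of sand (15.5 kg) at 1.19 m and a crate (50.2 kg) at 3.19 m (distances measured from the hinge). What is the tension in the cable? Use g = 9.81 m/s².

T ≈ 631 N

Take moments about the hinge.
Beam weight: 37.4 × 9.81 = 366.9 N down at 2.15 m → arm 2.15 m, τ = 366.9 × 2.15 = 788.8 N·m clockwise.
Bucket of sand: 15.5 × 9.81 = 152.1 N down at 1.19 m → arm 1.19 m, τ = 152.1 × 1.19 = 181 N·m clockwise.
Crate: 50.2 × 9.81 = 492.5 N down at 3.19 m → arm 3.19 m, τ = 492.5 × 3.19 = 1571 N·m clockwise.
Total clockwise load moment = 2541 N·m.
The cable tension T acts at 4.3 m; only its component perpendicular to the rod, T sinθ, produces torque. sin 69.5° = 0.9367.
Στ = 0 ⇒ T × 4.3 × 0.9367 = 2541 ⇒ T = 2541 / 4.028 = 631 N.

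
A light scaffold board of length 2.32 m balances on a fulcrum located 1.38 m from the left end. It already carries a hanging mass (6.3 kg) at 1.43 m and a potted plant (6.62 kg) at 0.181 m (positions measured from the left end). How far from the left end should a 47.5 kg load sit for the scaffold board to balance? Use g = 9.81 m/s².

x ≈ 1.54 m from the left end

About the fulcrum (at 1.38 m from the left end):
Hanging mass: 6.3 × 9.81 = 61.8 N down at 1.43 m → arm 0.05 m, τ = 61.8 × 0.05 = 3.09 N·m clockwise.
Potted plant: 6.62 × 9.81 = 64.94 N down at 0.181 m → arm 1.199 m, τ = 64.94 × 1.199 = 77.86 N·m counterclockwise.
Net moment of existing loads = 74.77 N·m counterclockwise.
The load weighs 47.5 × 9.81 = 466 N and must supply an equal clockwise moment, so its lever arm about the fulcrum is 74.77 / 466 = 0.16 m.
That puts it at 1.38 + 0.16 = 1.54 m from the left end.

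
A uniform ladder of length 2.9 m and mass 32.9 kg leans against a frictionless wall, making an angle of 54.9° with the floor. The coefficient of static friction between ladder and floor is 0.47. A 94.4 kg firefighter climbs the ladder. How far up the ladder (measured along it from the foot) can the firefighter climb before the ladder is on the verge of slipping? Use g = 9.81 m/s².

d ≈ 2.11 m

Taking torques about the foot of the ladder:
Ladder weight 32.9×9.81 = 322.7 N acts at 1.45 m along the ladder; its horizontal arm is 1.45·cos54.9° = 0.8338 m → τ = 269.1 N·m clockwise.
Firefighter weight 94.4×9.81 = 926.1 N at distance d → arm d·cos54.9° → τ = 926.1·d·0.575 clockwise.
Wall normal N at the top has arm L sinθ = 2.373 m counterclockwise, so Στ = 0 gives N·2.373 = 269.1 + 532.5·d.
ΣFy = 0 ⇒ N_floor = 1249 N, so the maximum friction is μ_s·N_floor = 0.47×1249 = 587 N. ΣFx = 0 ⇒ N_wall = f, so at the slipping point N = 587 N.
Substituting: 587×2.373 = 269.1 + 532.5·d ⇒ d = (1393 − 269.1) / 532.5 = 2.11 m.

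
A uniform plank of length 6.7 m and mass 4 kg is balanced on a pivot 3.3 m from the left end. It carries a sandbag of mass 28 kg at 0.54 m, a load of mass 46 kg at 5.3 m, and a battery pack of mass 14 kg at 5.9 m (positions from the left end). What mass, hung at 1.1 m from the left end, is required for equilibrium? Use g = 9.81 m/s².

m ≈ 23.3 kg

Choose the pivot (at 3.3 m from the left end) as the axis so the support reaction has zero arm there.
Beam weight: 4 × 9.81 = 39.24 N down at 3.35 m → arm 0.05 m, τ = 39.24 × 0.05 = 1.962 N·m clockwise.
Sandbag: 28 × 9.81 = 274.7 N down at 0.54 m → arm 2.76 m, τ = 274.7 × 2.76 = 758.2 N·m counterclockwise.
Load: 46 × 9.81 = 451.3 N down at 5.3 m → arm 2 m, τ = 451.3 × 2 = 902.6 N·m clockwise.
Battery pack: 14 × 9.81 = 137.3 N down at 5.9 m → arm 2.6 m, τ = 137.3 × 2.6 = 357 N·m clockwise.
Net moment of known loads = 503.4 N·m clockwise.
An unknown mass m at 1.1 m has arm 2.2 m; its moment is m·g·2.2 counterclockwise.
Balancing moments: m × 9.81 × 2.2 = 503.4, giving m = 503.4 / (9.81 × 2.2) = 23.3 kg.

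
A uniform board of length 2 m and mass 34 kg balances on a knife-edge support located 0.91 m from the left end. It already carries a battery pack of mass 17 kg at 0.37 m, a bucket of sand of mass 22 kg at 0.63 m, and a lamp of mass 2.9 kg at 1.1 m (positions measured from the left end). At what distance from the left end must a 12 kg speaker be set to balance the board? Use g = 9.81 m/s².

x ≈ 1.89 m from the left end

Choose the knife-edge support (at 0.91 m from the left end) as the axis so the support reaction has zero arm there.
Beam weight: 34 × 9.81 = 333.5 N down at 1 m → arm 0.09 m, τ = 333.5 × 0.09 = 30.02 N·m clockwise.
Battery pack: 17 × 9.81 = 166.8 N down at 0.37 m → arm 0.54 m, τ = 166.8 × 0.54 = 90.07 N·m counterclockwise.
Bucket of sand: 22 × 9.81 = 215.8 N down at 0.63 m → arm 0.28 m, τ = 215.8 × 0.28 = 60.42 N·m counterclockwise.
Lamp: 2.9 × 9.81 = 28.45 N down at 1.1 m → arm 0.19 m, τ = 28.45 × 0.19 = 5.405 N·m clockwise.
Net moment of existing loads = 115.1 N·m counterclockwise.
The speaker weighs 12 × 9.81 = 117.7 N and must supply an equal clockwise moment, so its lever arm about the knife-edge support is 115.1 / 117.7 = 0.978 m.
That puts it at 0.91 + 0.978 = 1.89 m from the left end.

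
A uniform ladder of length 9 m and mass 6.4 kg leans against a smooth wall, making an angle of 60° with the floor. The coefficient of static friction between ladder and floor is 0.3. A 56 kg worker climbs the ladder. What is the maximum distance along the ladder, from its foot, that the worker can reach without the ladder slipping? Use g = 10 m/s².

d ≈ 4.7 m

Taking torques about the foot of the ladder:
Ladder weight 6.4×10 = 64 N acts at 4.5 m along the ladder; its horizontal arm is 4.5·cos60° = 2.25 m → τ = 144 N·m clockwise.
Worker weight 56×10 = 560 N at distance d → arm d·cos60° → τ = 560·d·0.5 clockwise.
Wall normal N at the top has arm L sinθ = 7.794 m counterclockwise, so Στ = 0 gives N·7.794 = 144 + 280·d.
ΣFy = 0 ⇒ N_floor = 624 N, so the maximum friction is μ_s·N_floor = 0.3×624 = 187.2 N. ΣFx = 0 ⇒ N_wall = f, so at the slipping point N = 187.2 N.
Substituting: 187.2×7.794 = 144 + 280·d ⇒ d = (1459 − 144) / 280 = 4.7 m.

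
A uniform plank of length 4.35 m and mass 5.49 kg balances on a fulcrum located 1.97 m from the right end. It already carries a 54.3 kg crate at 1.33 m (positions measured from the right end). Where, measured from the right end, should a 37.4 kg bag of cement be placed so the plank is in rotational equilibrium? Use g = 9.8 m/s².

x ≈ 2.87 m from the right end

Take moments about the fulcrum (at 1.97 m from the right end).
Beam weight: 5.49 × 9.8 = 53.8 N down at 2.175 m → arm 0.205 m, τ = 53.8 × 0.205 = 11.03 N·m counterclockwise.
Crate: 54.3 × 9.8 = 532.1 N down at 1.33 m → arm 0.64 m, τ = 532.1 × 0.64 = 340.5 N·m clockwise.
Net moment of existing loads = 329.5 N·m clockwise.
The bag of cement weighs 37.4 × 9.8 = 366.5 N and must supply an equal counterclockwise moment, so its lever arm about the fulcrum is 329.5 / 366.5 = 0.899 m.
That puts it at 1.97 + 0.899 = 2.87 m from the right end.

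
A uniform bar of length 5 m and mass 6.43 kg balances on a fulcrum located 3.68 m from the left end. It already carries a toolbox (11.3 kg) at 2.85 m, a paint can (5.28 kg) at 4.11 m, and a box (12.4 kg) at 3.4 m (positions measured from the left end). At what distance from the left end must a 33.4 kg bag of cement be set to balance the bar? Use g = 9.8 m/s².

x ≈ 4.22 m from the left end

Choose the fulcrum (at 3.68 m from the left end) as the axis so the support reaction has zero arm there.
Beam weight: 6.43 × 9.8 = 63.01 N down at 2.5 m → arm 1.18 m, τ = 63.01 × 1.18 = 74.35 N·m counterclockwise.
Toolbox: 11.3 × 9.8 = 110.7 N down at 2.85 m → arm 0.83 m, τ = 110.7 × 0.83 = 91.88 N·m counterclockwise.
Paint can: 5.28 × 9.8 = 51.74 N down at 4.11 m → arm 0.43 m, τ = 51.74 × 0.43 = 22.25 N·m clockwise.
Box: 12.4 × 9.8 = 121.5 N down at 3.4 m → arm 0.28 m, τ = 121.5 × 0.28 = 34.02 N·m counterclockwise.
Net moment of existing loads = 178 N·m counterclockwise.
The bag of cement weighs 33.4 × 9.8 = 327.3 N and must supply an equal clockwise moment, so its lever arm about the fulcrum is 178 / 327.3 = 0.544 m.
That puts it at 3.68 + 0.544 = 4.22 m from the left end.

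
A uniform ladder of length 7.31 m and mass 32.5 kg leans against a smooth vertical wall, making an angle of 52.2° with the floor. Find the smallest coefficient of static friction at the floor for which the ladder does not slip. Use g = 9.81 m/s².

μ_min ≈ 0.388

Taking torques about the foot of the ladder:
Ladder weight 32.5×9.81 = 318.8 N acts at 3.655 m along the ladder; its horizontal arm is 3.655·cos52.2° = 2.24 m → τ = 714.1 N·m clockwise.
Wall normal N acts horizontally at the top; its moment arm is the height L sinθ = 7.31·sin52.2° = 5.776 m, counterclockwise.
Setting net torque to zero: N × 5.776 = 714.1 → N = 123.6 N.
ΣFx = 0 ⇒ f = N_wall = 123.6 N. ΣFy = 0 ⇒ N_floor = 318.8 N.
μ_min = f / N_floor = 123.6 / 318.8 = 0.388.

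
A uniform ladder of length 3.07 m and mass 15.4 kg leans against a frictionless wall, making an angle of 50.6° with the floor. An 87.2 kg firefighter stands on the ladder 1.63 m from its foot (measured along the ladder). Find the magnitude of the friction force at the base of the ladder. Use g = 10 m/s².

Choose the foot of the ladder as the axis so the floor normal and friction both act there and drop out.
Ladder weight 15.4×10 = 154 N acts at 1.535 m along the ladder; its horizontal arm is 1.535·cos50.6° = 0.9743 m → τ = 150 N·m clockwise.
Firefighter: 87.2×10 = 872 N at 1.63 m → arm 1.035 m → τ = 902.5 N·m clockwise.
Wall normal N acts horizontally at the top; its moment arm is the height L sinθ = 3.07·sin50.6° = 2.372 m, counterclockwise.
Στ = 0 ⇒ N × 2.372 = 1052 ⇒ N = 444 N.
ΣFx = 0: friction at the foot balances the wall's push, so f = N_wall = 444 N.

f ≈ 444 N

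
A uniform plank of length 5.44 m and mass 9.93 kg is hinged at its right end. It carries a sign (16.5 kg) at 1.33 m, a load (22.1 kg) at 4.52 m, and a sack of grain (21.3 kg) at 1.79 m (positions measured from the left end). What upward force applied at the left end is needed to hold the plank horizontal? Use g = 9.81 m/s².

Taking torques about the right end:
Beam weight: 9.93 × 9.81 = 97.41 N down at 2.72 m → arm 2.72 m, τ = 97.41 × 2.72 = 265 N·m counterclockwise.
Sign: 16.5 × 9.81 = 161.9 N down at 1.33 m → arm 4.11 m, τ = 161.9 × 4.11 = 665.4 N·m counterclockwise.
Load: 22.1 × 9.81 = 216.8 N down at 4.52 m → arm 0.92 m, τ = 216.8 × 0.92 = 199.5 N·m counterclockwise.
Sack of grain: 21.3 × 9.81 = 209 N down at 1.79 m → arm 3.65 m, τ = 209 × 3.65 = 762.9 N·m counterclockwise.
Net moment of the loads = 1893 N·m counterclockwise.
The upward force F acts at the left end, arm 5.44 m, giving F × 5.44 clockwise.
For rotational equilibrium, F × 5.44 = 1893, so F = 1893 / 5.44 = 348 N.

F ≈ 348 N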